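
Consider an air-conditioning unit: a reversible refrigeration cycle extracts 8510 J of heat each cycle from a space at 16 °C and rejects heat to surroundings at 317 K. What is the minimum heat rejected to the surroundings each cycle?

T_C = 16 °C → 16 + 273.15 = 289.15 K.
For a reversible cycle Q_H/Q_C = T_H/T_C, so Q_H = Q_C·T_H/T_C = 8510 × 317.00/289.15 = 9330 J.

Q_H ≈ 9330 J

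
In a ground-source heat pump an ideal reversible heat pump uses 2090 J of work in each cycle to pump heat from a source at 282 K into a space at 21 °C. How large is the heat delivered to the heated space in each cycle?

Q_H ≈ 50600 J

T_H = 21 °C → 21 + 273.15 = 294.15 K.
The Carnot heat-pump COP is COP_HP = T_H/(T_H − T_C) = 294.15/12.15 = 24.2099.
Q_H = COP_HP · W = 24.2099 × 2090 = 50600 J.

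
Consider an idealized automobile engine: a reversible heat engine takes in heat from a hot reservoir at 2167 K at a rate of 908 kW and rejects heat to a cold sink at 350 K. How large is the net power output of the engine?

Ẇ ≈ 761 kW

The Carnot efficiency is η = 1 − T_C/T_H = 1 − 350.00/2167.00 = 0.8385.
W = η·Q_H = 0.8385 × 908 = 761 kW.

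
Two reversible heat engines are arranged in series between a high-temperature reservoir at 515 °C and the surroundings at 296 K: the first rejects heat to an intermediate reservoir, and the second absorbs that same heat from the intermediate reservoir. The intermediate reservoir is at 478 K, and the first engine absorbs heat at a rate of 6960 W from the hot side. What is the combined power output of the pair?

T_H = 515 °C → 515 + 273.15 = 788.15 K.
Two reversible stages in series are equivalent to a single Carnot engine between T_H and T_C, so η_total = 1 − T_C/T_H = 1 − 296.00/788.15 = 0.6244.
W_total = η_total · Q_H = 0.6244 × 6960 = 4350 W.

Ẇ_total ≈ 4350 W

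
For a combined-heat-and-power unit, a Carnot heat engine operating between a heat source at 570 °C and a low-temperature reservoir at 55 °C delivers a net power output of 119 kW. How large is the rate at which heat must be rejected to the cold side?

T_H = 570 °C → 570 + 273.15 = 843.15 K.
T_C = 55 °C → 55 + 273.15 = 328.15 K.
Since the cycle is reversible, η = 1 − T_C/T_H = 1 − 328.15/843.15 = 0.6108.
Since Q_C/Q_H = T_C/T_H and Q_H = W/η, Q_C = W·T_C/(T_H − T_C) = 119 × 328.15/515.00 = 75.82 kW.

Q̇_C ≈ 75.82 kW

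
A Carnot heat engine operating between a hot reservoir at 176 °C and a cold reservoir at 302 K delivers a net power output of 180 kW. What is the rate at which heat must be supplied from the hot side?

T_H = 176 °C → 176 + 273.15 = 449.15 K.
The Carnot efficiency is η = 1 − T_C/T_H = 1 − 302.00/449.15 = 0.3276.
Q_H = W/η = 180/0.3276 = 549.4 kW.

Q̇_H ≈ 549.4 kW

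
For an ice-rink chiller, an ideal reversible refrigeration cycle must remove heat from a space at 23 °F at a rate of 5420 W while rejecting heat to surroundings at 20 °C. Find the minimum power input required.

T_H = 20 °C → 20 + 273.15 = 293.15 K.
T_C = 23 °F → (23 − 32) × 5/9 = -5.00 °C = 268.15 K.
The reversible coefficient of performance is COP_R = T_C/(T_H − T_C) = 268.15/25.00 = 10.7260.
W = Q_C/COP_R = 5420/10.7260 = 505 W.

Ẇ_in ≈ 505 W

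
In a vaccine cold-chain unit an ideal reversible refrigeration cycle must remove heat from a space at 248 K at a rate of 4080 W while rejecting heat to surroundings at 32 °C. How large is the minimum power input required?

Ẇ_in ≈ 940 W

T_H = 32 °C → 32 + 273.15 = 305.15 K.
The reversible coefficient of performance is COP_R = T_C/(T_H − T_C) = 248.00/57.15 = 4.3395.
W = Q_C/COP_R = 4080/4.3395 = 940 W.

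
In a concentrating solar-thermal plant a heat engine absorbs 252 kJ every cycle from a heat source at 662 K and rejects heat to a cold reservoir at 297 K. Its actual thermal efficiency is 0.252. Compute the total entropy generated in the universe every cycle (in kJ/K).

W = η·Q_H = 0.252 × 252 = 63.50 kJ, so Q_C = Q_H − W = 188.5 kJ.
The hot reservoir loses entropy Q_H/T_H = 252/662.00 = 0.3807 kJ/K; the cold reservoir gains Q_C/T_C = 188.5/297.00 = 0.6347 kJ/K.
ΔS_univ = −Q_H/T_H + Q_C/T_C = 0.2540 kJ/K (> 0, since η = 0.252 < η_Carnot = 0.551).

ΔS_univ ≈ 0.2540 kJ/K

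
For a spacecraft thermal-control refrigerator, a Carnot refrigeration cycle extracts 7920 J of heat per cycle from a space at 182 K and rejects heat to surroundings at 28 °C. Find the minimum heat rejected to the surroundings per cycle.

T_H = 28 °C → 28 + 273.15 = 301.15 K.
For a reversible cycle Q_H/Q_C = T_H/T_C, so Q_H = Q_C·T_H/T_C = 7920 × 301.15/182.00 = 13100 J.

Q_H ≈ 13100 J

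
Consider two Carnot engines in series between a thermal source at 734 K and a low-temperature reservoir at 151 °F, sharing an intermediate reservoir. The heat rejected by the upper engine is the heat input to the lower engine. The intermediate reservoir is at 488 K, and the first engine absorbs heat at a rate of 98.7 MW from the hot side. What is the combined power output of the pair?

T_C = 151 °F → (151 − 32) × 5/9 = 66.11 °C = 339.26 K.
Two reversible stages in series are equivalent to a single Carnot engine between T_H and T_C, so η_total = 1 − T_C/T_H = 1 − 339.26/734.00 = 0.5378.
W_total = η_total · Q_H = 0.5378 × 98.7 = 53.1 MW.

Ẇ_total ≈ 53.1 MW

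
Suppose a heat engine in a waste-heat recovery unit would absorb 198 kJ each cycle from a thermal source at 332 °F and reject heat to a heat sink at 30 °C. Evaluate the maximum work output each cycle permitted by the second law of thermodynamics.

T_H = 332 °F → (332 − 32) × 5/9 = 166.67 °C = 439.82 K.
T_C = 30 °C → 30 + 273.15 = 303.15 K.
The upper bound on efficiency is η_max = 1 − T_C/T_H = 1 − 303.15/439.82 = 0.3107.
W_max = η_max · Q_H = 0.3107 × 198 = 61.5 kJ.

W_max ≈ 61.5 kJ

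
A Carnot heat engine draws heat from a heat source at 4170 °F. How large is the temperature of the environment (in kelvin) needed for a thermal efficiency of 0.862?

T_C ≈ 355 K

T_H = 4170 °F → (4170 − 32) × 5/9 = 2298.89 °C = 2572.04 K.
From η = 1 − T_C/T_H, T_C = T_H·(1 − η) = 2572.04 × (1 − 0.862) = 355 K.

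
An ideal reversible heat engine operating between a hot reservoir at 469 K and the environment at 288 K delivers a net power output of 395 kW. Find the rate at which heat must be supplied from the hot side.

For a reversible engine, η = 1 − T_C/T_H = 1 − 288.00/469.00 = 0.3859.
Q_H = W/η = 395/0.3859 = 1024 kW.

Q̇_H ≈ 1024 kW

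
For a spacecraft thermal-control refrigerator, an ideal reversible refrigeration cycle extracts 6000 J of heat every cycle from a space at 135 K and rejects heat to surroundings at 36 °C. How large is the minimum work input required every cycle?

W_in ≈ 7740 J

T_H = 36 °C → 36 + 273.15 = 309.15 K.
Carnot COP: COP_R = T_C/(T_H − T_C) = 135.00/174.15 = 0.7752.
W = Q_C/COP_R = 6000/0.7752 = 7740 J.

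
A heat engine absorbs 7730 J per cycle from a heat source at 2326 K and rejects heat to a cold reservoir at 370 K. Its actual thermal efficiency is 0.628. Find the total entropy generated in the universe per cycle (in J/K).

ΔS_univ ≈ 4.45 J/K

W = η·Q_H = 0.628 × 7730 = 4854 J, so Q_C = Q_H − W = 2876 J.
The hot reservoir loses entropy Q_H/T_H = 7730/2326.00 = 3.323 J/K; the cold reservoir gains Q_C/T_C = 2876/370.00 = 7.772 J/K.
ΔS_univ = −Q_H/T_H + Q_C/T_C = 4.45 J/K (> 0, since η = 0.628 < η_Carnot = 0.841).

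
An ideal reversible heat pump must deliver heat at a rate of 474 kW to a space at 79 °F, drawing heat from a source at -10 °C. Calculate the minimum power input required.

Ẇ_in ≈ 57.2 kW

T_H = 79 °F → (79 − 32) × 5/9 = 26.11 °C = 299.26 K.
T_C = -10 °C → -10 + 273.15 = 263.15 K.
Reversible heating COP: COP_HP = T_H/(T_H − T_C) = 299.26/36.11 = 8.2872.
W = Q_H/COP_HP = 474/8.2872 = 57.2 kW.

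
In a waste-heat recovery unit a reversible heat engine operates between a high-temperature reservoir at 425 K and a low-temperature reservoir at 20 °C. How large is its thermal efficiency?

T_C = 20 °C → 20 + 273.15 = 293.15 K.
Carnot efficiency: η = 1 − T_C/T_H = 1 − 293.15/425.00 = 0.3102.

η ≈ 0.3102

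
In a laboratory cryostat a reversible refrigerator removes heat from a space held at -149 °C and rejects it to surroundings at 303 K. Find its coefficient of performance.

COP_R ≈ 0.694

T_C = -149 °C → -149 + 273.15 = 124.15 K.
The reversible coefficient of performance is COP_R = T_C/(T_H − T_C) = 124.15/(303.00 − 124.15) = 0.694.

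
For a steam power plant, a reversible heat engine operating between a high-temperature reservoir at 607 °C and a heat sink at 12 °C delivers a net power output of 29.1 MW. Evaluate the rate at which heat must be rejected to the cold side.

Q̇_C ≈ 13.9 MW

T_H = 607 °C → 607 + 273.15 = 880.15 K.
T_C = 12 °C → 12 + 273.15 = 285.15 K.
Since the cycle is reversible, η = 1 − T_C/T_H = 1 − 285.15/880.15 = 0.6760.
Since Q_C/Q_H = T_C/T_H and Q_H = W/η, Q_C = W·T_C/(T_H − T_C) = 29.1 × 285.15/595.00 = 13.9 MW.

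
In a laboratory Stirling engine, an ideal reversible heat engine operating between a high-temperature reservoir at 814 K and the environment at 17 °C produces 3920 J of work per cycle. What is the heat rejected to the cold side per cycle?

Q_C ≈ 2171 J

T_C = 17 °C → 17 + 273.15 = 290.15 K.
η_rev = 1 − T_C/T_H = 1 − 290.15/814.00 = 0.6436.
Since Q_C/Q_H = T_C/T_H and Q_H = W/η, Q_C = W·T_C/(T_H − T_C) = 3920 × 290.15/523.85 = 2171 J.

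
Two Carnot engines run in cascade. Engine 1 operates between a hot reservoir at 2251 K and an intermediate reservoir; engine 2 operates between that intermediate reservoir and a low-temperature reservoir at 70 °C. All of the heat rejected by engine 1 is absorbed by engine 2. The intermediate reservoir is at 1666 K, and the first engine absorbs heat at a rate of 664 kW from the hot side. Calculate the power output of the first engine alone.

Ẇ₁ ≈ 173 kW

T_C = 70 °C → 70 + 273.15 = 343.15 K.
First-stage efficiency η₁ = 1 − T_m/T_H = 1 − 1666.00/2251.00 = 0.2599.
W₁ = η₁·Q_H = 0.2599 × 664 = 173 kW.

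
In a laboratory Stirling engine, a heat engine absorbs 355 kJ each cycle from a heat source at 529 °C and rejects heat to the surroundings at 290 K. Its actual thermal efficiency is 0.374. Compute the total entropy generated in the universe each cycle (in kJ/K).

ΔS_univ ≈ 0.324 kJ/K

T_H = 529 °C → 529 + 273.15 = 802.15 K.
W = η·Q_H = 0.374 × 355 = 132.8 kJ, so Q_C = Q_H − W = 222.2 kJ.
Entropy balance on the reservoirs: −Q_H/T_H = -0.4426 kJ/K, +Q_C/T_C = 0.7663 kJ/K.
ΔS_univ = −Q_H/T_H + Q_C/T_C = 0.324 kJ/K (> 0, since η = 0.374 < η_Carnot = 0.638).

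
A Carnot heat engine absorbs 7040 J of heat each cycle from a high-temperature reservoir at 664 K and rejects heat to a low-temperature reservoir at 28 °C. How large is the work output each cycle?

T_C = 28 °C → 28 + 273.15 = 301.15 K.
η_rev = 1 − T_C/T_H = 1 − 301.15/664.00 = 0.5465.
W = η·Q_H = 0.5465 × 7040 = 3850 J.

W ≈ 3850 J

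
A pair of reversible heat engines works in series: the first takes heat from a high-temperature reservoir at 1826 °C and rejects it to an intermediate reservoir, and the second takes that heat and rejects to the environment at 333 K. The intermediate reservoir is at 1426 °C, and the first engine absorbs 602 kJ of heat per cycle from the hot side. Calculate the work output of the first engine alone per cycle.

T_H = 1826 °C → 1826 + 273.15 = 2099.15 K.
T_m = 1426 °C → 1426 + 273.15 = 1699.15 K.
First-stage efficiency η₁ = 1 − T_m/T_H = 1 − 1699.15/2099.15 = 0.1906.
W₁ = η₁·Q_H = 0.1906 × 602 = 115 kJ.

W₁ ≈ 115 kJ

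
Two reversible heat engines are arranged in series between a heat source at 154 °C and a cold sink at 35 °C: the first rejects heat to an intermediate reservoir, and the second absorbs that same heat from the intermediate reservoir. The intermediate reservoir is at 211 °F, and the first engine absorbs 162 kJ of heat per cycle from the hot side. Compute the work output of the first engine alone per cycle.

T_H = 154 °C → 154 + 273.15 = 427.15 K.
T_C = 35 °C → 35 + 273.15 = 308.15 K.
T_m = 211 °F → (211 − 32) × 5/9 = 99.44 °C = 372.59 K.
First-stage efficiency η₁ = 1 − T_m/T_H = 1 − 372.59/427.15 = 0.1277.
W₁ = η₁·Q_H = 0.1277 × 162 = 20.7 kJ.

W₁ ≈ 20.7 kJ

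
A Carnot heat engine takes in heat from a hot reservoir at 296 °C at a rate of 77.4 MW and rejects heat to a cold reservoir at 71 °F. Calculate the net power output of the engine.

T_H = 296 °C → 296 + 273.15 = 569.15 K.
T_C = 71 °F → (71 − 32) × 5/9 = 21.67 °C = 294.82 K.
For a reversible engine, η = 1 − T_C/T_H = 1 − 294.82/569.15 = 0.4820.
W = η·Q_H = 0.4820 × 77.4 = 37.3 MW.

Ẇ ≈ 37.3 MW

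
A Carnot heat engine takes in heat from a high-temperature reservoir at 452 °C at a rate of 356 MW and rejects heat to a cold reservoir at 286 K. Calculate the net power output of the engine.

T_H = 452 °C → 452 + 273.15 = 725.15 K.
Carnot efficiency: η = 1 − T_C/T_H = 1 − 286.00/725.15 = 0.6056.
W = η·Q_H = 0.6056 × 356 = 215.6 MW.

Ẇ ≈ 215.6 MW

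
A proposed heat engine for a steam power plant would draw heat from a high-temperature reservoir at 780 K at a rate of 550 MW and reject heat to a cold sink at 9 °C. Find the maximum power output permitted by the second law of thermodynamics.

T_C = 9 °C → 9 + 273.15 = 282.15 K.
By the Carnot theorem, η_max = 1 − T_C/T_H = 1 − 282.15/780.00 = 0.6383.
W_max = η_max · Q_H = 0.6383 × 550 = 351.0 MW.

Ẇ_max ≈ 351.0 MW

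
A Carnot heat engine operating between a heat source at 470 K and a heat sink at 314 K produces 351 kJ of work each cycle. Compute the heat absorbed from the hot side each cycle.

Q_H ≈ 1060 kJ

Carnot efficiency: η = 1 − T_C/T_H = 1 − 314.00/470.00 = 0.3319.
Q_H = W/η = 351/0.3319 = 1060 kJ.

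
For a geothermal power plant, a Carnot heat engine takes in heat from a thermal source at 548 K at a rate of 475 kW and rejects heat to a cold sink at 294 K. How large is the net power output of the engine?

Ẇ ≈ 220 kW

For a reversible engine, η = 1 − T_C/T_H = 1 − 294.00/548.00 = 0.4635.
W = η·Q_H = 0.4635 × 475 = 220 kW.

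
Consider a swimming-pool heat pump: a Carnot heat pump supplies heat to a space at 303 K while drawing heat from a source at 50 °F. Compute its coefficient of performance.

COP_HP ≈ 15.3

T_C = 50 °F → (50 − 32) × 5/9 = 10.00 °C = 283.15 K.
Reversible heating COP: COP_HP = T_H/(T_H − T_C) = 303.00/(303.00 − 283.15) = 15.3.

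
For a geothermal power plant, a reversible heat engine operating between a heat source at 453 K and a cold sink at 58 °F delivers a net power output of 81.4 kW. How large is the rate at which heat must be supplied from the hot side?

Q̇_H ≈ 223 kW

T_C = 58 °F → (58 − 32) × 5/9 = 14.44 °C = 287.59 K.
For a reversible engine, η = 1 − T_C/T_H = 1 − 287.59/453.00 = 0.3651.
Q_H = W/η = 81.4/0.3651 = 223 kW.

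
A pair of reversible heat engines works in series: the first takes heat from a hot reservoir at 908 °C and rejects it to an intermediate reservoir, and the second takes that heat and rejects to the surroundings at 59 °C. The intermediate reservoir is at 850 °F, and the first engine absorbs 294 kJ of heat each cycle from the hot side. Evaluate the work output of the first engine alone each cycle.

T_H = 908 °C → 908 + 273.15 = 1181.15 K.
T_C = 59 °C → 59 + 273.15 = 332.15 K.
T_m = 850 °F → (850 − 32) × 5/9 = 454.44 °C = 727.59 K.
First-stage efficiency η₁ = 1 − T_m/T_H = 1 − 727.59/1181.15 = 0.3840.
W₁ = η₁·Q_H = 0.3840 × 294 = 113 kJ.

W₁ ≈ 113 kJ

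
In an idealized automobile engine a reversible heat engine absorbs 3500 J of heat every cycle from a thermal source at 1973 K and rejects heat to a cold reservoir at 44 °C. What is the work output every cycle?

T_C = 44 °C → 44 + 273.15 = 317.15 K.
For a reversible engine, η = 1 − T_C/T_H = 1 − 317.15/1973.00 = 0.8393.
W = η·Q_H = 0.8393 × 3500 = 2940 J.

W ≈ 2940 J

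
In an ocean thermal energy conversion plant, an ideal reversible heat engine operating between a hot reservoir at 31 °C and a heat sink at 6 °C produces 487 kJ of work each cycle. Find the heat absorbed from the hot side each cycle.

Q_H ≈ 5925 kJ

T_H = 31 °C → 31 + 273.15 = 304.15 K.
T_C = 6 °C → 6 + 273.15 = 279.15 K.
For a reversible engine, η = 1 − T_C/T_H = 1 − 279.15/304.15 = 0.0822.
Q_H = W/η = 487/0.0822 = 5925 kJ.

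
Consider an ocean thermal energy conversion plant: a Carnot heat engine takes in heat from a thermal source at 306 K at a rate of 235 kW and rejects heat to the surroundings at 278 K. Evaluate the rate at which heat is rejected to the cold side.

η_rev = 1 − T_C/T_H = 1 − 278.00/306.00 = 0.0915.
For a reversible cycle Q_C/Q_H = T_C/T_H, so Q_C = 235 × 278.00/306.00 = 213.5 kW.

Q̇_C ≈ 213.5 kW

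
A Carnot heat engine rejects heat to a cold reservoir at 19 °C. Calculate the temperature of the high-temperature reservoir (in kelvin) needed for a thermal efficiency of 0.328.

T_C = 19 °C → 19 + 273.15 = 292.15 K.
From η = 1 − T_C/T_H, solving for T_H gives T_H = T_C/(1 − η) = 292.15/(1 − 0.328) = 435 K.

T_H ≈ 435 K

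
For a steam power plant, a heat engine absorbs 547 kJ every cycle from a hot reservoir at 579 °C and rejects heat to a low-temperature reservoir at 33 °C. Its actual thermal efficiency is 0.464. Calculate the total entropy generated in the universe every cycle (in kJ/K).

T_H = 579 °C → 579 + 273.15 = 852.15 K.
T_C = 33 °C → 33 + 273.15 = 306.15 K.
W = η·Q_H = 0.464 × 547 = 253.8 kJ, so Q_C = Q_H − W = 293.2 kJ.
Entropy balance on the reservoirs: −Q_H/T_H = -0.6419 kJ/K, +Q_C/T_C = 0.9577 kJ/K.
ΔS_univ = −Q_H/T_H + Q_C/T_C = 0.3158 kJ/K (> 0, since η = 0.464 < η_Carnot = 0.641).

ΔS_univ ≈ 0.3158 kJ/K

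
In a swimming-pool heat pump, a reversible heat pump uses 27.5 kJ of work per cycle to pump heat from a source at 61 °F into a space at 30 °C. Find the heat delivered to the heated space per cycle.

T_H = 30 °C → 30 + 273.15 = 303.15 K.
T_C = 61 °F → (61 − 32) × 5/9 = 16.11 °C = 289.26 K.
The Carnot heat-pump COP is COP_HP = T_H/(T_H − T_C) = 303.15/13.89 = 21.8268.
Q_H = COP_HP · W = 21.8268 × 27.5 = 600.2 kJ.

Q_H ≈ 600.2 kJ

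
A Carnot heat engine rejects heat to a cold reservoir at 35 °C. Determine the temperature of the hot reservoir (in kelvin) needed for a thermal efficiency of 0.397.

T_C = 35 °C → 35 + 273.15 = 308.15 K.
From η = 1 − T_C/T_H, solving for T_H gives T_H = T_C/(1 − η) = 308.15/(1 − 0.397) = 511 K.

T_H ≈ 511 K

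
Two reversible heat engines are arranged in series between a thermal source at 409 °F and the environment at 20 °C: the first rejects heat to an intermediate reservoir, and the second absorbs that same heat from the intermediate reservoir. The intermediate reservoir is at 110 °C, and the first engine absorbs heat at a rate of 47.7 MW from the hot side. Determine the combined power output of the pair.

T_H = 409 °F → (409 − 32) × 5/9 = 209.44 °C = 482.59 K.
T_C = 20 °C → 20 + 273.15 = 293.15 K.
Two reversible stages in series are equivalent to a single Carnot engine between T_H and T_C, so η_total = 1 − T_C/T_H = 1 − 293.15/482.59 = 0.3926.
W_total = η_total · Q_H = 0.3926 × 47.7 = 18.72 MW.

Ẇ_total ≈ 18.72 MW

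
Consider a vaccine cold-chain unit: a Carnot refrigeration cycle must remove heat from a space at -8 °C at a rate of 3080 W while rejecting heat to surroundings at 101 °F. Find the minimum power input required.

T_H = 101 °F → (101 − 32) × 5/9 = 38.33 °C = 311.48 K.
T_C = -8 °C → -8 + 273.15 = 265.15 K.
COP_R = T_C/(T_H − T_C) = 265.15/46.33 = 5.7227.
W = Q_C/COP_R = 3080/5.7227 = 538 W.

Ẇ_in ≈ 538 W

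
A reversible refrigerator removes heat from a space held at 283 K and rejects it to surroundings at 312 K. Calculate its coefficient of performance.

Carnot COP: COP_R = T_C/(T_H − T_C) = 283.00/(312.00 − 283.00) = 9.76.

COP_R ≈ 9.76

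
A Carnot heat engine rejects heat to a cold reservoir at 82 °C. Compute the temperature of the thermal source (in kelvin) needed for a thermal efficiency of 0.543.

T_C = 82 °C → 82 + 273.15 = 355.15 K.
From η = 1 − T_C/T_H, solving for T_H gives T_H = T_C/(1 − η) = 355.15/(1 − 0.543) = 777 K.

T_H ≈ 777 K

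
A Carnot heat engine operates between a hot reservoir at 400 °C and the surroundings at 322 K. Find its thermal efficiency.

η ≈ 0.522

T_H = 400 °C → 400 + 273.15 = 673.15 K.
Since the cycle is reversible, η = 1 − T_C/T_H = 1 − 322.00/673.15 = 0.522.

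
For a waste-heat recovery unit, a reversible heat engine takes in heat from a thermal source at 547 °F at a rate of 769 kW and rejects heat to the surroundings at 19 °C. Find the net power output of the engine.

Ẇ ≈ 367 kW

T_H = 547 °F → (547 − 32) × 5/9 = 286.11 °C = 559.26 K.
T_C = 19 °C → 19 + 273.15 = 292.15 K.
Carnot efficiency: η = 1 − T_C/T_H = 1 − 292.15/559.26 = 0.4776.
W = η·Q_H = 0.4776 × 769 = 367 kW.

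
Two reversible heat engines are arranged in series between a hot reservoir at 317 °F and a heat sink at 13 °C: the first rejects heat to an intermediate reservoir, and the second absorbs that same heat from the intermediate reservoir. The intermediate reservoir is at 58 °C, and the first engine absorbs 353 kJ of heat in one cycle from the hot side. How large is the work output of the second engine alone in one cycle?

T_H = 317 °F → (317 − 32) × 5/9 = 158.33 °C = 431.48 K.
T_C = 13 °C → 13 + 273.15 = 286.15 K.
T_m = 58 °C → 58 + 273.15 = 331.15 K.
Heat entering the second stage: Q_m = Q_H·(T_m/T_H) = 353 × 331.15/431.48 = 271 kJ.
Second-stage efficiency η₂ = 1 − T_C/T_m = 1 − 286.15/331.15 = 0.1359, so W₂ = η₂·Q_m = 36.8 kJ.

W₂ ≈ 36.8 kJ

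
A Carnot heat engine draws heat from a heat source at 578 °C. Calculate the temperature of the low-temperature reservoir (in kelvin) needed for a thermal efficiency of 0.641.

T_C ≈ 306 K

T_H = 578 °C → 578 + 273.15 = 851.15 K.
From η = 1 − T_C/T_H, T_C = T_H·(1 − η) = 851.15 × (1 − 0.641) = 306 K.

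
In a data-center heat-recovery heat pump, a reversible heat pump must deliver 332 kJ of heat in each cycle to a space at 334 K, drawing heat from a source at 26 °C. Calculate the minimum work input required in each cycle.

T_C = 26 °C → 26 + 273.15 = 299.15 K.
Reversible heating COP: COP_HP = T_H/(T_H − T_C) = 334.00/34.85 = 9.5839.
W = Q_H/COP_HP = 332/9.5839 = 34.6 kJ.

W_in ≈ 34.6 kJ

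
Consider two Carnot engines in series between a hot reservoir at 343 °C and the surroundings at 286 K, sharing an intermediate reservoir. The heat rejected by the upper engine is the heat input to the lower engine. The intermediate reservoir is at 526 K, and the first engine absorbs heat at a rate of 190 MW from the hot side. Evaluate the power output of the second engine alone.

Ẇ₂ ≈ 74.0 MW

T_H = 343 °C → 343 + 273.15 = 616.15 K.
Heat entering the second stage: Q_m = Q_H·(T_m/T_H) = 190 × 526.00/616.15 = 162 MW.
Second-stage efficiency η₂ = 1 − T_C/T_m = 1 − 286.00/526.00 = 0.4563, so W₂ = η₂·Q_m = 74.0 MW.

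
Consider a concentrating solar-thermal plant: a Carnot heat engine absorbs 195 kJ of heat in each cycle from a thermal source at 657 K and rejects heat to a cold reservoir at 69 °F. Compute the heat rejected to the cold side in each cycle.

Q_C ≈ 87.2 kJ

T_C = 69 °F → (69 − 32) × 5/9 = 20.56 °C = 293.71 K.
Since the cycle is reversible, η = 1 − T_C/T_H = 1 − 293.71/657.00 = 0.5530.
For a reversible cycle Q_C/Q_H = T_C/T_H, so Q_C = 195 × 293.71/657.00 = 87.2 kJ.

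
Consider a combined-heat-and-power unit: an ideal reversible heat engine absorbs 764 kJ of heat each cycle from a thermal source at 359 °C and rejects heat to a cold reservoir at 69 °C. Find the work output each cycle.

T_H = 359 °C → 359 + 273.15 = 632.15 K.
T_C = 69 °C → 69 + 273.15 = 342.15 K.
The Carnot efficiency is η = 1 − T_C/T_H = 1 − 342.15/632.15 = 0.4588.
W = η·Q_H = 0.4588 × 764 = 350.5 kJ.

W ≈ 350.5 kJ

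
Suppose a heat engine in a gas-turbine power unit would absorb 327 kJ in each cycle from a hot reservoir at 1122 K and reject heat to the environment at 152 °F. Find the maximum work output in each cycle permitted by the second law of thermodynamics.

T_C = 152 °F → (152 − 32) × 5/9 = 66.67 °C = 339.82 K.
The upper bound on efficiency is η_max = 1 − T_C/T_H = 1 − 339.82/1122.00 = 0.6971.
W_max = η_max · Q_H = 0.6971 × 327 = 228 kJ.

W_max ≈ 228 kJ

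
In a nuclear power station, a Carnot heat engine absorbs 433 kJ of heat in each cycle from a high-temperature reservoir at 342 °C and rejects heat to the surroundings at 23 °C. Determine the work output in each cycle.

T_H = 342 °C → 342 + 273.15 = 615.15 K.
T_C = 23 °C → 23 + 273.15 = 296.15 K.
For a reversible engine, η = 1 − T_C/T_H = 1 − 296.15/615.15 = 0.5186.
W = η·Q_H = 0.5186 × 433 = 225 kJ.

W ≈ 225 kJ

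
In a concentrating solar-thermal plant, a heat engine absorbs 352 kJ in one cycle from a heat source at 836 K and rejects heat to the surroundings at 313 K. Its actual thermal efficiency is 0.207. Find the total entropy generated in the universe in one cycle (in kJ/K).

ΔS_univ ≈ 0.471 kJ/K

W = η·Q_H = 0.207 × 352 = 72.86 kJ, so Q_C = Q_H − W = 279.1 kJ.
Reservoir entropy changes: ΔS_H = −Q_H/T_H = −352/836.00 = -0.4211 kJ/K and ΔS_C = +Q_C/T_C = 279.1/313.00 = 0.8918 kJ/K.
ΔS_univ = −Q_H/T_H + Q_C/T_C = 0.471 kJ/K (> 0, since η = 0.207 < η_Carnot = 0.626).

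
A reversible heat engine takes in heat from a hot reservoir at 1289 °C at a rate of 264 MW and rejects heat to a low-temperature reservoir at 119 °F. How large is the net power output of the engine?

Ẇ ≈ 210 MW

T_H = 1289 °C → 1289 + 273.15 = 1562.15 K.
T_C = 119 °F → (119 − 32) × 5/9 = 48.33 °C = 321.48 K.
The Carnot efficiency is η = 1 − T_C/T_H = 1 − 321.48/1562.15 = 0.7942.
W = η·Q_H = 0.7942 × 264 = 210 MW.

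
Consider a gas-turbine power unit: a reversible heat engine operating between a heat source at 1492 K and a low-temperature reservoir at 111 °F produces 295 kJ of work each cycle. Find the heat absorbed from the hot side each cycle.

Q_H ≈ 375 kJ

T_C = 111 °F → (111 − 32) × 5/9 = 43.89 °C = 317.04 K.
The Carnot efficiency is η = 1 − T_C/T_H = 1 − 317.04/1492.00 = 0.7875.
Q_H = W/η = 295/0.7875 = 375 kJ.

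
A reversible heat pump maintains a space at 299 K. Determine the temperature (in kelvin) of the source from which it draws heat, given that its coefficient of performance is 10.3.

COP_HP = T_H/(T_H − T_C) ⇒ T_C = T_H·(COP_HP − 1)/COP_HP = 299.00 × (10.3 − 1)/10.3 = 270.0 K.

T_C ≈ 270.0 K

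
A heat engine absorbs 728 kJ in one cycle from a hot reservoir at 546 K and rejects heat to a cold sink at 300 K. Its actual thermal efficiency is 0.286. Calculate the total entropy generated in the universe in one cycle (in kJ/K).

ΔS_univ ≈ 0.3993 kJ/K

W = η·Q_H = 0.286 × 728 = 208.2 kJ, so Q_C = Q_H − W = 519.8 kJ.
The hot reservoir loses entropy Q_H/T_H = 728/546.00 = 1.333 kJ/K; the cold reservoir gains Q_C/T_C = 519.8/300.00 = 1.733 kJ/K.
ΔS_univ = −Q_H/T_H + Q_C/T_C = 0.3993 kJ/K (> 0, since η = 0.286 < η_Carnot = 0.451).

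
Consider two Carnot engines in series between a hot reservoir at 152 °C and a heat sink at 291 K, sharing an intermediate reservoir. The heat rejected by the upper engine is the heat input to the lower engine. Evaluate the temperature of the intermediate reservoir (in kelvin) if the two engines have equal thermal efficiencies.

T_H = 152 °C → 152 + 273.15 = 425.15 K.
Equal efficiencies require 1 − T_m/T_H = 1 − T_C/T_m, i.e. T_m/T_H = T_C/T_m, so T_m = √(T_H·T_C) = √(425.15 × 291.00) = 352 K.

T_m ≈ 352 K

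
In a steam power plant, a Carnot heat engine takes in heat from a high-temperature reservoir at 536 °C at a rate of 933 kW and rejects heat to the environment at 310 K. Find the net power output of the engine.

T_H = 536 °C → 536 + 273.15 = 809.15 K.
For a reversible engine, η = 1 − T_C/T_H = 1 − 310.00/809.15 = 0.6169.
W = η·Q_H = 0.6169 × 933 = 576 kW.

Ẇ ≈ 576 kW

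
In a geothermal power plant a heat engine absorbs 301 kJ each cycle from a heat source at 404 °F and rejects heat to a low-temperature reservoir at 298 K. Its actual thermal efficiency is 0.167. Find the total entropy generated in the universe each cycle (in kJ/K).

ΔS_univ ≈ 0.214 kJ/K

T_H = 404 °F → (404 − 32) × 5/9 = 206.67 °C = 479.82 K.
W = η·Q_H = 0.167 × 301 = 50.27 kJ, so Q_C = Q_H − W = 250.7 kJ.
The hot reservoir loses entropy Q_H/T_H = 301/479.82 = 0.6273 kJ/K; the cold reservoir gains Q_C/T_C = 250.7/298.00 = 0.8414 kJ/K.
ΔS_univ = −Q_H/T_H + Q_C/T_C = 0.214 kJ/K (> 0, since η = 0.167 < η_Carnot = 0.379).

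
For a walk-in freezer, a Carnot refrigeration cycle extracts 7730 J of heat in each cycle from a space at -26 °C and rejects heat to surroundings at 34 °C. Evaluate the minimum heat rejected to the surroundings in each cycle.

T_H = 34 °C → 34 + 273.15 = 307.15 K.
T_C = -26 °C → -26 + 273.15 = 247.15 K.
For a reversible cycle Q_H/Q_C = T_H/T_C, so Q_H = Q_C·T_H/T_C = 7730 × 307.15/247.15 = 9607 J.

Q_H ≈ 9607 J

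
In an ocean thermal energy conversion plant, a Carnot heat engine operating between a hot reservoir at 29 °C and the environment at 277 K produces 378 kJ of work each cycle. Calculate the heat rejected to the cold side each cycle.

Q_C ≈ 4163 kJ

T_H = 29 °C → 29 + 273.15 = 302.15 K.
η_rev = 1 − T_C/T_H = 1 − 277.00/302.15 = 0.0832.
Since Q_C/Q_H = T_C/T_H and Q_H = W/η, Q_C = W·T_C/(T_H − T_C) = 378 × 277.00/25.15 = 4163 kJ.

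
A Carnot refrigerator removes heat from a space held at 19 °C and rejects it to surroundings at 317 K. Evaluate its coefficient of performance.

COP_R ≈ 11.8

T_C = 19 °C → 19 + 273.15 = 292.15 K.
The reversible coefficient of performance is COP_R = T_C/(T_H − T_C) = 292.15/(317.00 − 292.15) = 11.8.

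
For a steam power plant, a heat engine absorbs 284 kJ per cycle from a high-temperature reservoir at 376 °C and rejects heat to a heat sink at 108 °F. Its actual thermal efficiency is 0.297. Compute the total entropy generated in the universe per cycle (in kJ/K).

ΔS_univ ≈ 0.196 kJ/K

T_H = 376 °C → 376 + 273.15 = 649.15 K.
T_C = 108 °F → (108 − 32) × 5/9 = 42.22 °C = 315.37 K.
W = η·Q_H = 0.297 × 284 = 84.35 kJ, so Q_C = Q_H − W = 199.7 kJ.
The hot reservoir loses entropy Q_H/T_H = 284/649.15 = 0.4375 kJ/K; the cold reservoir gains Q_C/T_C = 199.7/315.37 = 0.6331 kJ/K.
ΔS_univ = −Q_H/T_H + Q_C/T_C = 0.196 kJ/K (> 0, since η = 0.297 < η_Carnot = 0.514).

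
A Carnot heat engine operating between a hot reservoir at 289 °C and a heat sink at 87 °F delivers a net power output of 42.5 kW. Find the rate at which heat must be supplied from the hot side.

T_H = 289 °C → 289 + 273.15 = 562.15 K.
T_C = 87 °F → (87 − 32) × 5/9 = 30.56 °C = 303.71 K.
For a reversible engine, η = 1 − T_C/T_H = 1 − 303.71/562.15 = 0.4597.
Q_H = W/η = 42.5/0.4597 = 92.44 kW.

Q̇_H ≈ 92.44 kW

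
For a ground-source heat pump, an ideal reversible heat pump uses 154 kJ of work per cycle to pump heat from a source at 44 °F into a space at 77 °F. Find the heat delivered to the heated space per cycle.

T_H = 77 °F → (77 − 32) × 5/9 = 25.00 °C = 298.15 K.
T_C = 44 °F → (44 − 32) × 5/9 = 6.67 °C = 279.82 K.
The Carnot heat-pump COP is COP_HP = T_H/(T_H − T_C) = 298.15/18.33 = 16.2627.
Q_H = COP_HP · W = 16.2627 × 154 = 2500 kJ.

Q_H ≈ 2500 kJ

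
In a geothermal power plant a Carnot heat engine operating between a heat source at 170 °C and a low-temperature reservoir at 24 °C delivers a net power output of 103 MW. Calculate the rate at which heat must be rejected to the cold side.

Q̇_C ≈ 209.6 MW

T_H = 170 °C → 170 + 273.15 = 443.15 K.
T_C = 24 °C → 24 + 273.15 = 297.15 K.
Since the cycle is reversible, η = 1 − T_C/T_H = 1 − 297.15/443.15 = 0.3295.
Since Q_C/Q_H = T_C/T_H and Q_H = W/η, Q_C = W·T_C/(T_H − T_C) = 103 × 297.15/146.00 = 209.6 MW.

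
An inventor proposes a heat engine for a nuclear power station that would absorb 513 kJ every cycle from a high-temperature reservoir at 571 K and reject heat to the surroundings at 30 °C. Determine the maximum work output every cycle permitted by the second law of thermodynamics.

T_C = 30 °C → 30 + 273.15 = 303.15 K.
No engine can exceed the Carnot limit: η_max = 1 − T_C/T_H = 1 − 303.15/571.00 = 0.4691.
W_max = η_max · Q_H = 0.4691 × 513 = 241 kJ.

W_max ≈ 241 kJ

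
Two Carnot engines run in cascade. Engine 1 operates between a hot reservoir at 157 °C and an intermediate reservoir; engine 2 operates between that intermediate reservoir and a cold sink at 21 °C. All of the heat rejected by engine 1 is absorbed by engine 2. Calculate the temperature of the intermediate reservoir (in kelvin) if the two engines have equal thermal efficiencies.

T_m ≈ 355.7 K

T_H = 157 °C → 157 + 273.15 = 430.15 K.
T_C = 21 °C → 21 + 273.15 = 294.15 K.
Equal efficiencies require 1 − T_m/T_H = 1 − T_C/T_m, i.e. T_m/T_H = T_C/T_m, so T_m = √(T_H·T_C) = √(430.15 × 294.15) = 355.7 K.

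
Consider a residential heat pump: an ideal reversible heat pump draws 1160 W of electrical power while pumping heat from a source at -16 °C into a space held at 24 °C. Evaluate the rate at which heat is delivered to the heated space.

Q̇_H ≈ 8617 W

T_H = 24 °C → 24 + 273.15 = 297.15 K.
T_C = -16 °C → -16 + 273.15 = 257.15 K.
Reversible heating COP: COP_HP = T_H/(T_H − T_C) = 297.15/40.00 = 7.4287.
Q_H = COP_HP · W = 7.4287 × 1160 = 8617 W.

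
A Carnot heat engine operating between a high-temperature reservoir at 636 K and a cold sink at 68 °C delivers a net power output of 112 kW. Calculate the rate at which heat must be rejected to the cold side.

T_C = 68 °C → 68 + 273.15 = 341.15 K.
Carnot efficiency: η = 1 − T_C/T_H = 1 − 341.15/636.00 = 0.4636.
Since Q_C/Q_H = T_C/T_H and Q_H = W/η, Q_C = W·T_C/(T_H − T_C) = 112 × 341.15/294.85 = 129.6 kW.

Q̇_C ≈ 129.6 kW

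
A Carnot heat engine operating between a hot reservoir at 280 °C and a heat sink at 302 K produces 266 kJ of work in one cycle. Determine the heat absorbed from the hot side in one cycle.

Q_H ≈ 585.9 kJ

T_H = 280 °C → 280 + 273.15 = 553.15 K.
Carnot efficiency: η = 1 − T_C/T_H = 1 − 302.00/553.15 = 0.4540.
Q_H = W/η = 266/0.4540 = 585.9 kJ.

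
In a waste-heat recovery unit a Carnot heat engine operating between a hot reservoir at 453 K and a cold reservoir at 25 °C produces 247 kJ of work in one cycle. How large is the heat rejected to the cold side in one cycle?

T_C = 25 °C → 25 + 273.15 = 298.15 K.
The Carnot efficiency is η = 1 − T_C/T_H = 1 − 298.15/453.00 = 0.3418.
Since Q_C/Q_H = T_C/T_H and Q_H = W/η, Q_C = W·T_C/(T_H − T_C) = 247 × 298.15/154.85 = 476 kJ.

Q_C ≈ 476 kJ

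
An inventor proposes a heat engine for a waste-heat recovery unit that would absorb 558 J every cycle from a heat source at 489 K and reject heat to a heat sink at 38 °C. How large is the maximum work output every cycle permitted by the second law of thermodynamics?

W_max ≈ 203 J

T_C = 38 °C → 38 + 273.15 = 311.15 K.
The upper bound on efficiency is η_max = 1 − T_C/T_H = 1 − 311.15/489.00 = 0.3637.
W_max = η_max · Q_H = 0.3637 × 558 = 203 J.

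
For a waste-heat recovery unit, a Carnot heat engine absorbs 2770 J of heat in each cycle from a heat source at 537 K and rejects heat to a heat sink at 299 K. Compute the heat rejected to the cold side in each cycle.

Q_C ≈ 1540 J

For a reversible engine, η = 1 − T_C/T_H = 1 − 299.00/537.00 = 0.4432.
For a reversible cycle Q_C/Q_H = T_C/T_H, so Q_C = 2770 × 299.00/537.00 = 1540 J.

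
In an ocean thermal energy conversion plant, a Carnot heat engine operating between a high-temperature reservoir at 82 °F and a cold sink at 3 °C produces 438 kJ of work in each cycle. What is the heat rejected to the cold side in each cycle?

Q_C ≈ 4880 kJ

T_H = 82 °F → (82 − 32) × 5/9 = 27.78 °C = 300.93 K.
T_C = 3 °C → 3 + 273.15 = 276.15 K.
Since the cycle is reversible, η = 1 − T_C/T_H = 1 − 276.15/300.93 = 0.0823.
Since Q_C/Q_H = T_C/T_H and Q_H = W/η, Q_C = W·T_C/(T_H − T_C) = 438 × 276.15/24.78 = 4880 kJ.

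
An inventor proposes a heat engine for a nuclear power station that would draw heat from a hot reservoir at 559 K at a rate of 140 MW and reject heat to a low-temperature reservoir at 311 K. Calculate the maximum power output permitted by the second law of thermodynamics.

The upper bound on efficiency is η_max = 1 − T_C/T_H = 1 − 311.00/559.00 = 0.4436.
W_max = η_max · Q_H = 0.4436 × 140 = 62.11 MW.

Ẇ_max ≈ 62.11 MW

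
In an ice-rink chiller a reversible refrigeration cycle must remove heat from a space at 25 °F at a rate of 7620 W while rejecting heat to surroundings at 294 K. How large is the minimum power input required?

Ẇ_in ≈ 700 W

T_C = 25 °F → (25 − 32) × 5/9 = -3.89 °C = 269.26 K.
For a reversible refrigerator, COP_R = T_C/(T_H − T_C) = 269.26/24.74 = 10.8841.
W = Q_C/COP_R = 7620/10.8841 = 700 W.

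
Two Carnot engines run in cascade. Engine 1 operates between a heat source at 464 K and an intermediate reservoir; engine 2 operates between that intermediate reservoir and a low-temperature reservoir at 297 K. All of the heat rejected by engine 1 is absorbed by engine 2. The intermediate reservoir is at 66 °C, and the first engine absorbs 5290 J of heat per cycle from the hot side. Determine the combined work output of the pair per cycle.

Two reversible stages in series are equivalent to a single Carnot engine between T_H and T_C, so η_total = 1 − T_C/T_H = 1 − 297.00/464.00 = 0.3599.
W_total = η_total · Q_H = 0.3599 × 5290 = 1900 J.

W_total ≈ 1900 J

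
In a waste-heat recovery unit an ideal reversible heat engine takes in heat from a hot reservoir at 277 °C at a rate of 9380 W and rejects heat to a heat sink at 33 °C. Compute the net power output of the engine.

Ẇ ≈ 4160 W

T_H = 277 °C → 277 + 273.15 = 550.15 K.
T_C = 33 °C → 33 + 273.15 = 306.15 K.
The Carnot efficiency is η = 1 − T_C/T_H = 1 − 306.15/550.15 = 0.4435.
W = η·Q_H = 0.4435 × 9380 = 4160 W.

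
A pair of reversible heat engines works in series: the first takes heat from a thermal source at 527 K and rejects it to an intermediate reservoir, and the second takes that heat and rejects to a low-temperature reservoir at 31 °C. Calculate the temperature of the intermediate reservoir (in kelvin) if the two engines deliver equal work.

T_m ≈ 415.6 K

T_C = 31 °C → 31 + 273.15 = 304.15 K.
For reversible stages Q_m = Q_H·(T_m/T_H). Setting W₁ = Q_H(1 − T_m/T_H) equal to W₂ = Q_m(1 − T_C/T_m) = Q_H·(T_m − T_C)/T_H gives T_H − T_m = T_m − T_C, so T_m = (T_H + T_C)/2 = (527.00 + 304.15)/2 = 415.6 K.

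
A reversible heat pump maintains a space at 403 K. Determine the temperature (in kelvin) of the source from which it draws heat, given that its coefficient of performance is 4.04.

T_C ≈ 303.2 K

COP_HP = T_H/(T_H − T_C) ⇒ T_C = T_H·(COP_HP − 1)/COP_HP = 403.00 × (4.04 − 1)/4.04 = 303.2 K.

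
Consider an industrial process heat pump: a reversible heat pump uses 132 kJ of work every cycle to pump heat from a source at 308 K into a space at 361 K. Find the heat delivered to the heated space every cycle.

Q_H ≈ 899 kJ

For a reversible heat pump, COP_HP = T_H/(T_H − T_C) = 361.00/53.00 = 6.8113.
Q_H = COP_HP · W = 6.8113 × 132 = 899 kJ.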